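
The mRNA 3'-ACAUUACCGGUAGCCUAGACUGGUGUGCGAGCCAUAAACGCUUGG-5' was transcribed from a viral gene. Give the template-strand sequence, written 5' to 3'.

Written 5'→3' the mRNA is GGUUCGCAAAUACCGAGCGUGUGGUCAGAUCCGAUGGCCAUUACA, so the coding DNA strand is GGTTCGCAAATACCGAGCGTGTGGTCAGATCCGATGGCCATTACA. The template is its reverse complement.

5'-TGTAATGGCCATCGGATCTGACCACACGCTCGGTATTTGCGAACC-3'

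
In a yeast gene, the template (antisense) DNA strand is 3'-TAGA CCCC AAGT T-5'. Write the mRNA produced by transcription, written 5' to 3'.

5'-AUCUGGGGUUCAA-3'

Reading the template 3'→5' as shown, RNA polymerase pairs each base (A→U, T→A, G↔C) to build mRNA 5'→3' directly.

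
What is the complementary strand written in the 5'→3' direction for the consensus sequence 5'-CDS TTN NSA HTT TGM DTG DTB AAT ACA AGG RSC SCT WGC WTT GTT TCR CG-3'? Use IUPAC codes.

Standard pairs A↔T, G↔C; ambiguity codes pair R↔Y, M↔K, W↔W, S↔S, B↔V, D↔H, N↔N. Complement (GHSAANNSTDAAACKHACHAVTTATGTTCCYSGSGAWCGWAACAAAGYGC), then reverse for 5'→3'.

5'-CGYGAAACAAWGCWAGSGSYCCTTGTATTVAHCAHKCAAADTSNNAASHG-3'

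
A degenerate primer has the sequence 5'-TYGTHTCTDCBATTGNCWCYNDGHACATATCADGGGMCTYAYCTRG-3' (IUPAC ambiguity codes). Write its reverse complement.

Standard pairs A↔T, G↔C; ambiguity codes pair R↔Y, M↔K, W↔W, B↔V, D↔H, N↔N. Complement (ARCADAGAHGVTAACNGWGRNHCDTGTATAGTHCCCKGARTRGAYC), then reverse for 5'→3'.

5'-CYAGRTRAGKCCCHTGATATGTDCHNRGWGNCAATVGHAGADACRA-3'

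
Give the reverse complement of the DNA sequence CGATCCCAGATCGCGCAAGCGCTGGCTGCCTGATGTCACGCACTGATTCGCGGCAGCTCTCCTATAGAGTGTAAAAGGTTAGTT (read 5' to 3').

5'-AACTAACCTTTTACACTCTATAGGAGAGCTGCCGCGAATCAGTGCGTGACATCAGGCAGCCAGCGCTTGCGCGATCTGGGATCG-3'

Complement each base (A↔T, G↔C): GCTAGGGTCTAGCGCGTTCGCGACCGACGGACTACAGTGCGTGACTAAGCGCCGTCGAGAGGATATCTCACATTTTCCAATCAA. Then reverse.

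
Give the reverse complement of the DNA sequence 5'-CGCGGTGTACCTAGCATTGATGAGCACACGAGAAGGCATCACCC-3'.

5′-GGGTGATGCCTTCTCGTGTGCTCATCAATGCTAGGTACACCGCG-3′

Reading the sequence 3'→5' and pairing each base (A↔T, G↔C) gives the reverse complement directly.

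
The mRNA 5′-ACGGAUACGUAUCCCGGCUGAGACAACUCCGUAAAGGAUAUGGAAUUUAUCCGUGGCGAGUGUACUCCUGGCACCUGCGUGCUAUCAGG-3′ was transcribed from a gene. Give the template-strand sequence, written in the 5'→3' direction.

5'-CCTGATAGCACGCAGGTGCCAGGAGTACACTCGCCACGGATAAATTCCATATCCTTTACGGAGTTGTCTCAGCCGGGATACGTATCCGT-3'

Replace U with T to get the coding DNA strand: ACGGATACGTATCCCGGCTGAGACAACTCCGTAAAGGATATGGAATTTATCCGTGGCGAGTGTACTCCTGGCACCTGCGTGCTATCAGG. The template strand is its reverse complement (complement TGCCTATGCATAGGGCCGACTCTGTTGAGGCATTTCCTATACCTTAAATAGGCACCGCTCACATGAGGACCGTGGACGCACGATAGTCC, then reverse).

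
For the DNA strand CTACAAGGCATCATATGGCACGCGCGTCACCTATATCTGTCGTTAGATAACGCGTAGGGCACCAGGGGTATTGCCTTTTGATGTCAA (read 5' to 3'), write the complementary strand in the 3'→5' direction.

Base-pairing A↔T, G↔C gives the complement. The complementary strand is antiparallel, so paired with a 5'→3' strand it runs 3'→5'.

3'-GATGTTCCGTAGTATACCGTGCGCGCAGTGGATATAGACAGCAATCTATTGCGCATCCCGTGGTCCCCATAACGGAAAACTACAGTT-5'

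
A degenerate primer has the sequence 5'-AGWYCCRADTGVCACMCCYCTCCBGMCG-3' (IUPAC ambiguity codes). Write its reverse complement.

Standard pairs A↔T, G↔C; ambiguity codes pair R↔Y, M↔K, W↔W, B↔V, D↔H. Complement (TCWRGGYTHACBGTGKGGRGAGGVCKGC), then reverse for 5'→3'.

5′-CGKCVGGAGRGGKGTGBCAHTYGGRWCT-3′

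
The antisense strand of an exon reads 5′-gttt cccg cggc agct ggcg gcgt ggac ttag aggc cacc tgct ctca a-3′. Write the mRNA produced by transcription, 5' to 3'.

The mRNA has the sequence of the coding strand (reverse complement of the template) with T→U. Reverse complement of GTTTCCCGCGGCAGCTGGCGGCGTGGACTTAGAGGCCACCTGCTCTCAA is TTGAGAGCAGGTGGCCTCTAAGTCCACGCCGCCAGCTGCCGCGGGAAAC; then T→U.

5'-UUGAGAGCAGGUGGCCUCUAAGUCCACGCCGCCAGCUGCCGCGGGAAAC-3'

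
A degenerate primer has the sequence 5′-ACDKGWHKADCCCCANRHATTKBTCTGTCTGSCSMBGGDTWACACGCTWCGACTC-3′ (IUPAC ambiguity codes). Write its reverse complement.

Standard pairs A↔T, G↔C; ambiguity codes pair R↔Y, M↔K, W↔W, S↔S, B↔V, D↔H, N↔N. Complement (TGHMCWDMTHGGGGTNYDTAAMVAGACAGACSGSKVCCHAWTGTGCGAWGCTGAG), then reverse for 5'→3'.

5'-GAGTCGWAGCGTGTWAHCCVKSGSCAGACAGAVMAATDYNTGGGGHTMDWCMHGT-3'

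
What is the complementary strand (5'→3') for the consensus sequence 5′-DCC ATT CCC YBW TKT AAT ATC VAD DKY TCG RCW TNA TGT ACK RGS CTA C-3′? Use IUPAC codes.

5'-GTAGSCYMGTACATNAWGYCGARMHHTBGATATTAMAWVRGGGAATGGH-3'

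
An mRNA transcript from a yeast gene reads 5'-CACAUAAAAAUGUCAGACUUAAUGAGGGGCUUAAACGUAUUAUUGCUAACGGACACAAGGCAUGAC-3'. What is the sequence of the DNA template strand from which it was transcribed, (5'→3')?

5'-GTCATGCCTTGTGTCCGTTAGCAATAATACGTTTAAGCCCCTCATTAAGTCTGACATTTTTATGTG-3'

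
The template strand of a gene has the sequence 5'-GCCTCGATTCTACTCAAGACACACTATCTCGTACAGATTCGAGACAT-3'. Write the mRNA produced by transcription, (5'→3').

5'-AUGUCUCGAAUCUGUACGAGAUAGUGUGUCUUGAGUAGAAUCGAGGC-3'

RNA polymerase reads the template 3'→5' and synthesizes mRNA 5'→3' by base-pairing (A→U, T→A, G↔C). The complement of the template is CGGAGCTAAGATGAGTTCTGTGTGATAGAGCATGTCTAAGCTCTGTA; antiparallel, so 5'→3' the coding strand is ATGTCTCGAATCTGTACGAGATAGTGTGTCTTGAGTAGAATCGAGGC. Replace T with U for the mRNA.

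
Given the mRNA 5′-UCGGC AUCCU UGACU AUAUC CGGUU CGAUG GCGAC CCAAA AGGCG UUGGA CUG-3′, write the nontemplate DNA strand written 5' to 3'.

5'-TCGGCATCCTTGACTATATCCGGTTCGATGGCGACCCAAAAGGCGTTGGACTG-3'

The coding DNA strand has the same 5'→3' sequence as the mRNA with U replaced by T.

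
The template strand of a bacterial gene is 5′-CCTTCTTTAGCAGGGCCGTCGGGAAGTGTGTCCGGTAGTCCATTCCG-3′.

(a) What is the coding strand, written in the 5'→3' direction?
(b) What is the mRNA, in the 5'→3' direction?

(a) 5'-CGGAATGGACTACCGGACACACTTCCCGACGGCCCTGCTAAAGAAGG-3'
(b) 5'-CGGAAUGGACUACCGGACACACUUCCCGACGGCCCUGCUAAAGAAGG-3'

(a) The coding strand is the reverse complement of the template: complement GGAAGAAATCGTCCCGGCAGCCCTTCACACAGGCCATCAGGTAAGGC, then reverse.
(b) mRNA has the coding-strand sequence with T→U.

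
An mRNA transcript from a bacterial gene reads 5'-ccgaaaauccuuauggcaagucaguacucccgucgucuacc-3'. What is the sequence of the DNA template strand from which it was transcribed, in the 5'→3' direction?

5'-GGTAGACGACGGGAGTACTGACTTGCCATAAGGATTTTCGG-3'

Replace U with T to get the coding DNA strand: CCGAAAATCCTTATGGCAAGTCAGTACTCCCGTCGTCTACC. The template strand is its reverse complement (complement GGCTTTTAGGAATACCGTTCAGTCATGAGGGCAGCAGATGG, then reverse).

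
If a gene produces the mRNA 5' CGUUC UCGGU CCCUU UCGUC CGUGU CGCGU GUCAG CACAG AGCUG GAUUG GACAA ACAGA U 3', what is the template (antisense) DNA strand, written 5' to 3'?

5'-ATCTGTTTGTCCAATCCAGCTCTGTGCTGACACGCGACACGGACGAAAGGGACCGAGAACG-3'

Replace U with T to get the coding DNA strand: CGTTCTCGGTCCCTTTCGTCCGTGTCGCGTGTCAGCACAGAGCTGGATTGGACAAACAGAT. The template strand is its reverse complement (complement GCAAGAGCCAGGGAAAGCAGGCACAGCGCACAGTCGTGTCTCGACCTAACCTGTTTGTCTA, then reverse).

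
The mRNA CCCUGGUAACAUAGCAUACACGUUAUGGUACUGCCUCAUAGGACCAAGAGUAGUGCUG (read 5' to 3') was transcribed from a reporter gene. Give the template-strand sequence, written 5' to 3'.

5′-CAGCACTACTCTTGGTCCTATGAGGCAGTACCATAACGTGTATGCTATGTTACCAGGG-3′

Replace U with T to get the coding DNA strand: CCCTGGTAACATAGCATACACGTTATGGTACTGCCTCATAGGACCAAGAGTAGTGCTG. The template strand is its reverse complement (complement GGGACCATTGTATCGTATGTGCAATACCATGACGGAGTATCCTGGTTCTCATCACGAC, then reverse).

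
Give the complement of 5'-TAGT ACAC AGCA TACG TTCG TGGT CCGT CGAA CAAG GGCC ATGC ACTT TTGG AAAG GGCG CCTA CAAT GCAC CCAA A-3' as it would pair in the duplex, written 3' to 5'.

Base-pairing A↔T, G↔C gives the complement. The complementary strand is antiparallel, so paired with a 5'→3' strand it runs 3'→5'.

3'-ATCATGTGTCGTATGCAAGCACCAGGCAGCTTGTTCCCGGTACGTGAAAACCTTTCCCGCGGATGTTACGTGGGTTT-5'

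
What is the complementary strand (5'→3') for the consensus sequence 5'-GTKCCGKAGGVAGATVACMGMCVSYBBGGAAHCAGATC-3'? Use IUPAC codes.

Standard pairs A↔T, G↔C; ambiguity codes pair Y↔R, M↔K, S↔S, B↔V, H↔D. Complement (CAMGGCMTCCBTCTABTGKCKGBSRVVCCTTDGTCTAG), then reverse for 5'→3'.

5'-GATCTGDTTCCVVRSBGKCKGTBATCTBCCTMCGGMAC-3'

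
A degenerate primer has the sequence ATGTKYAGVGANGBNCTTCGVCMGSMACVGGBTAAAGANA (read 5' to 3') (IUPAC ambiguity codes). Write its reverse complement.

5'-TNTCTTTAVCCBGTKSCKGBCGAAGNVCNTCBCTRMACAT-3'

Standard pairs A↔T, G↔C; ambiguity codes pair Y↔R, M↔K, S↔S, B↔V, N↔N. Complement (TACAMRTCBCTNCVNGAAGCBGKCSKTGBCCVATTTCTNT), then reverse for 5'→3'.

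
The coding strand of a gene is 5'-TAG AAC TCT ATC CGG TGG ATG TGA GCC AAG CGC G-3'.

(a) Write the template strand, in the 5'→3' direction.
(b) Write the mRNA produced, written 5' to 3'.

(a) 5′-CGCGCTTGGCTCACATCCACCGGATAGAGTTCTA-3′
(b) 5'-UAGAACUCUAUCCGGUGGAUGUGAGCCAAGCGCG-3'

(a) The template strand is the reverse complement of the coding strand: complement ATCTTGAGATAGGCCACCTACACTCGGTTCGCGC, then reverse.
(b) mRNA matches the coding strand with T→U.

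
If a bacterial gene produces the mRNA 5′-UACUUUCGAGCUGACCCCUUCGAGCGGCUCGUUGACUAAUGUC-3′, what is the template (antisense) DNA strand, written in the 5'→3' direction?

5′-GACATTAGTCAACGAGCCGCTCGAAGGGGTCAGCTCGAAAGTA-3′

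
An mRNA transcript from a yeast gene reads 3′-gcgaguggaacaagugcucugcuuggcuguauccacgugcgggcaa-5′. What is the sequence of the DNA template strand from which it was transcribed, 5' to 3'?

5'-CGCTCACCTTGTTCACGAGACGAACCGACATAGGTGCACGCCCGTT-3'

Written 5'→3' the mRNA is AACGGGCGUGCACCUAUGUCGGUUCGUCUCGUGAACAAGGUGAGCG, so the coding DNA strand is AACGGGCGTGCACCTATGTCGGTTCGTCTCGTGAACAAGGTGAGCG. The template is its reverse complement.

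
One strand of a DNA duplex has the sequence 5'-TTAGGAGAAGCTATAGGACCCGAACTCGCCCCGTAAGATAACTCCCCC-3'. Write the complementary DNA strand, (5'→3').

5'-GGGGGAGTTATCTTACGGGGCGAGTTCGGGTCCTATAGCTTCTCCTAA-3'

The complement of TTAGGAGAAGCTATAGGACCCGAACTCGCCCCGTAAGATAACTCCCCC is AATCCTCTTCGATATCCTGGGCTTGAGCGGGGCATTCTATTGAGGGGG (A↔T, G↔C). DNA strands are antiparallel, so the complementary strand runs 3'→5'; reversing gives the 5'→3' form.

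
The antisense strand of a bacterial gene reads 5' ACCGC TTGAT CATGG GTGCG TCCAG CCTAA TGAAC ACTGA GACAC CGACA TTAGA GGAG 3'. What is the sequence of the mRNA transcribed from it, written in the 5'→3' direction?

The mRNA has the sequence of the coding strand (reverse complement of the template) with T→U. Reverse complement of ACCGCTTGATCATGGGTGCGTCCAGCCTAATGAACACTGAGACACCGACATTAGAGGAG is CTCCTCTAATGTCGGTGTCTCAGTGTTCATTAGGCTGGACGCACCCATGATCAAGCGGT; then T→U.

5′-CUCCUCUAAUGUCGGUGUCUCAGUGUUCAUUAGGCUGGACGCACCCAUGAUCAAGCGGU-3′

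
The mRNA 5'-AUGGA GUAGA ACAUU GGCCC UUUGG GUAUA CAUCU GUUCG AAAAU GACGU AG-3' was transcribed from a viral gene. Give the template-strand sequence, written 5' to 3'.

Replace U with T to get the coding DNA strand: ATGGAGTAGAACATTGGCCCTTTGGGTATACATCTGTTCGAAAATGACGTAG. The template strand is its reverse complement (complement TACCTCATCTTGTAACCGGGAAACCCATATGTAGACAAGCTTTTACTGCATC, then reverse).

5'-CTACGTCATTTTCGAACAGATGTATACCCAAAGGGCCAATGTTCTACTCCAT-3'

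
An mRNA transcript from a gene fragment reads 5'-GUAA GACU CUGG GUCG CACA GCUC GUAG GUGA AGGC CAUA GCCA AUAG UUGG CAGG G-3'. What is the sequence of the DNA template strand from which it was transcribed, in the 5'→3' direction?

5'-CCCTGCCAACTATTGGCTATGGCCTTCACCTACGAGCTGTGCGACCCAGAGTCTTAC-3'

Replace U with T to get the coding DNA strand: GTAAGACTCTGGGTCGCACAGCTCGTAGGTGAAGGCCATAGCCAATAGTTGGCAGGG. The template strand is its reverse complement (complement CATTCTGAGACCCAGCGTGTCGAGCATCCACTTCCGGTATCGGTTATCAACCGTCCC, then reverse).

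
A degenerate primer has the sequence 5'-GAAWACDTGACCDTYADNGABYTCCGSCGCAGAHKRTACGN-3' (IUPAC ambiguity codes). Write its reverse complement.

5'-NCGTAYMDTCTGCGSCGGARVTCNHTRAHGGTCAHGTWTTC-3'

Standard pairs A↔T, G↔C; ambiguity codes pair R↔Y, K↔M, W↔W, S↔S, B↔V, D↔H, N↔N. Complement (CTTWTGHACTGGHARTHNCTVRAGGCSGCGTCTDMYATGCN), then reverse for 5'→3'.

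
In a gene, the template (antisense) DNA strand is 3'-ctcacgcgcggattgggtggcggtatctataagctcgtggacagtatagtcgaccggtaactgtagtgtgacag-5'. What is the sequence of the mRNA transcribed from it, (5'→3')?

5'-GAGUGCGCGCCUAACCCACCGCCAUAGAUAUUCGAGCACCUGUCAUAUCAGCUGGCCAUUGACAUCACACUGUC-3'

Reading the template 3'→5' as shown, RNA polymerase pairs each base (A→U, T→A, G↔C) to build mRNA 5'→3' directly.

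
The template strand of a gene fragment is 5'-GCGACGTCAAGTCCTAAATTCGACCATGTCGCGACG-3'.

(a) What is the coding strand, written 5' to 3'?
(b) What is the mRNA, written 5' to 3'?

(a) The coding strand is the reverse complement of the template: complement CGCTGCAGTTCAGGATTTAAGCTGGTACAGCGCTGC, then reverse.
(b) mRNA has the coding-strand sequence with T→U.

(a) 5′-CGTCGCGACATGGTCGAATTTAGGACTTGACGTCGC-3′
(b) 5'-CGUCGCGACAUGGUCGAAUUUAGGACUUGACGUCGC-3'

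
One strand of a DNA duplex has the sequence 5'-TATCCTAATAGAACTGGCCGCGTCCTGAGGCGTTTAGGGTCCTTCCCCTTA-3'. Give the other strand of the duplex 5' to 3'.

5′-TAAGGGGAAGGACCCTAAACGCCTCAGGACGCGGCCAGTTCTATTAGGATA-3′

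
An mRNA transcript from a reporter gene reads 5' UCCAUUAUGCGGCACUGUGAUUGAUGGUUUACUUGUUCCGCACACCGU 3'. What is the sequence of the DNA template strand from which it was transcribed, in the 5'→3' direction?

Replace U with T to get the coding DNA strand: TCCATTATGCGGCACTGTGATTGATGGTTTACTTGTTCCGCACACCGT. The template strand is its reverse complement (complement AGGTAATACGCCGTGACACTAACTACCAAATGAACAAGGCGTGTGGCA, then reverse).

5′-ACGGTGTGCGGAACAAGTAAACCATCAATCACAGTGCCGCATAATGGA-3′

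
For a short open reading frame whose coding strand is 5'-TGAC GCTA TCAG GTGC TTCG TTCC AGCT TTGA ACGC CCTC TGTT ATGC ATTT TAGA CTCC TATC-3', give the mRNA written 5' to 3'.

5′-UGACGCUAUCAGGUGCUUCGUUCCAGCUUUGAACGCCCUCUGUUAUGCAUUUUAGACUCCUAUC-3′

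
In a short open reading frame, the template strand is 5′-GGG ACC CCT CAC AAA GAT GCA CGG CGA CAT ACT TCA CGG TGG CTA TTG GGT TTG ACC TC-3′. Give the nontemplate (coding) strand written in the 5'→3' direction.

5'-GAGGTCAAACCCAATAGCCACCGTGAAGTATGTCGCCGTGCATCTTTGTGAGGGGTCCC-3'

The coding strand is complementary and antiparallel to the template: take the complement (A↔T, G↔C) and reverse.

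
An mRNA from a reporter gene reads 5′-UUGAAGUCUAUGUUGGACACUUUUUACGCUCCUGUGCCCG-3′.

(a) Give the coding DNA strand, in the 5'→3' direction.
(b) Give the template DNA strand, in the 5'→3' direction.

(a) The coding strand matches the mRNA with U→T.
(b) The template strand is the reverse complement of the coding strand.

(a) 5'-TTGAAGTCTATGTTGGACACTTTTTACGCTCCTGTGCCCG-3'
(b) 5′-CGGGCACAGGAGCGTAAAAAGTGTCCAACATAGACTTCAA-3′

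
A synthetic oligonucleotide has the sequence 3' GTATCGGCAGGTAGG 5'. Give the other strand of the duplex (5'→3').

The strand is given 3'→5', so its complement runs 5'→3' in the same left-to-right order: pair each base A↔T, G↔C.

5'-CATAGCCGTCCATCC-3'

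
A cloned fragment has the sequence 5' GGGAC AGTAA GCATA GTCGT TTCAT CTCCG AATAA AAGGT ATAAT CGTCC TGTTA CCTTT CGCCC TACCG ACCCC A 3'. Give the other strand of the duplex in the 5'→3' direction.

Pairing A↔T and G↔C gives CCCTGTCATTCGTATCAGCAAAGTAGAGGCTTATTTTCCATATTAGCAGGACAATGGAAAGCGGGATGGCTGGGGT, running 3'→5'. Reverse for the 5'→3' convention.

5′-TGGGGTCGGTAGGGCGAAAGGTAACAGGACGATTATACCTTTTATTCGGAGATGAAACGACTATGCTTACTGTCCC-3′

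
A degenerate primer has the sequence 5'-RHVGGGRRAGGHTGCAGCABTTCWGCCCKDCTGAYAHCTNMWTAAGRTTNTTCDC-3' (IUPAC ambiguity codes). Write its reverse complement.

5′-GHGAANAAYCTTAWKNAGDTRTCAGHMGGGCWGAAVTGCTGCADCCTYYCCCBDY-3′

Standard pairs A↔T, G↔C; ambiguity codes pair R↔Y, M↔K, W↔W, B↔V, D↔H, N↔N. Complement (YDBCCCYYTCCDACGTCGTVAAGWCGGGMHGACTRTDGANKWATTCYAANAAGHG), then reverse for 5'→3'.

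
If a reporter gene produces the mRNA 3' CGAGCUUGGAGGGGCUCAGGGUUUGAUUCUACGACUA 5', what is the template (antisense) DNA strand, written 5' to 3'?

Written 5'→3' the mRNA is AUCAGCAUCUUAGUUUGGGACUCGGGGAGGUUCGAGC, so the coding DNA strand is ATCAGCATCTTAGTTTGGGACTCGGGGAGGTTCGAGC. The template is its reverse complement.

5'-GCTCGAACCTCCCCGAGTCCCAAACTAAGATGCTGAT-3'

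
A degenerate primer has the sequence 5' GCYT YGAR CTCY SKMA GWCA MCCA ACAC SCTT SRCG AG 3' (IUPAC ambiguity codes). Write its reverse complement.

5'-CTCGYSAAGSGTGTTGGKTGWCTKMSRGAGYTCRARGC-3'

Standard pairs A↔T, G↔C; ambiguity codes pair R↔Y, M↔K, W↔W, S↔S. Complement (CGRARCTYGAGRSMKTCWGTKGGTTGTGSGAASYGCTC), then reverse for 5'→3'.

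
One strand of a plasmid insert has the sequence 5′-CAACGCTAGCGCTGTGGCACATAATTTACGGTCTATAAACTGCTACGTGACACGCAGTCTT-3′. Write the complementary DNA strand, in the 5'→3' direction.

Pairing A↔T and G↔C gives GTTGCGATCGCGACACCGTGTATTAAATGCCAGATATTTGACGATGCACTGTGCGTCAGAA, running 3'→5'. Reverse for the 5'→3' convention.

5'-AAGACTGCGTGTCACGTAGCAGTTTATAGACCGTAAATTATGTGCCACAGCGCTAGCGTTG-3'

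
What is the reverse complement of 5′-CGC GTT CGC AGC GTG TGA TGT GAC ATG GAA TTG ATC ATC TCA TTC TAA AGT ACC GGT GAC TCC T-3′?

Complement each base (A↔T, G↔C): GCGCAAGCGTCGCACACTACACTGTACCTTAACTAGTAGAGTAAGATTTCATGGCCACTGAGGA. Then reverse.

5′-AGGAGTCACCGGTACTTTAGAATGAGATGATCAATTCCATGTCACATCACACGCTGCGAACGCG-3′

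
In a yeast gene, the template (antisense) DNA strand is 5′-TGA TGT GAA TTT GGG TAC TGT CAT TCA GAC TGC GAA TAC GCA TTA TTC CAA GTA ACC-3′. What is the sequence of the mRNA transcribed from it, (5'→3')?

RNA polymerase reads the template 3'→5' and synthesizes mRNA 5'→3' by base-pairing (A→U, T→A, G↔C). The complement of the template is ACTACACTTAAACCCATGACAGTAAGTCTGACGCTTATGCGTAATAAGGTTCATTGG; antiparallel, so 5'→3' the coding strand is GGTTACTTGGAATAATGCGTATTCGCAGTCTGAATGACAGTACCCAAATTCACATCA. Replace T with U for the mRNA.

5'-GGUUACUUGGAAUAAUGCGUAUUCGCAGUCUGAAUGACAGUACCCAAAUUCACAUCA-3'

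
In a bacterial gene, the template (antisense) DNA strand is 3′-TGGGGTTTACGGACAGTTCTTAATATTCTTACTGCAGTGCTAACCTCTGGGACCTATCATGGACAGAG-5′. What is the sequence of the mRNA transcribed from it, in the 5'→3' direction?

Reading the template 3'→5' as shown, RNA polymerase pairs each base (A→U, T→A, G↔C) to build mRNA 5'→3' directly.

5'-ACCCCAAAUGCCUGUCAAGAAUUAUAAGAAUGACGUCACGAUUGGAGACCCUGGAUAGUACCUGUCUC-3'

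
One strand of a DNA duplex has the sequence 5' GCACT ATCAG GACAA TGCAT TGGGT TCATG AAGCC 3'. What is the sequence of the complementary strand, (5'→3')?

Pairing A↔T and G↔C gives CGTGATAGTCCTGTTACGTAACCCAAGTACTTCGG, running 3'→5'. Reverse for the 5'→3' convention.

5'-GGCTTCATGAACCCAATGCATTGTCCTGATAGTGC-3'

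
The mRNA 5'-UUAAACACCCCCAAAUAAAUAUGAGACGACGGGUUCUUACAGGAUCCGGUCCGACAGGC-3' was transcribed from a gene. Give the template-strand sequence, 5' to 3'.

5'-GCCTGTCGGACCGGATCCTGTAAGAACCCGTCGTCTCATATTTATTTGGGGGTGTTTAA-3'

Replace U with T to get the coding DNA strand: TTAAACACCCCCAAATAAATATGAGACGACGGGTTCTTACAGGATCCGGTCCGACAGGC. The template strand is its reverse complement (complement AATTTGTGGGGGTTTATTTATACTCTGCTGCCCAAGAATGTCCTAGGCCAGGCTGTCCG, then reverse).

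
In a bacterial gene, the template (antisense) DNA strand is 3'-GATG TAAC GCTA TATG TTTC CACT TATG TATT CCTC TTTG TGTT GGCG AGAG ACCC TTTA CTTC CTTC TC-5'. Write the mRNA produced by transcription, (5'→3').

5'-CUACAUUGCGAUAUACAAAGGUGAAUACAUAAGGAGAAACACAACCGCUCUCUGGGAAAUGAAGGAAGAG-3'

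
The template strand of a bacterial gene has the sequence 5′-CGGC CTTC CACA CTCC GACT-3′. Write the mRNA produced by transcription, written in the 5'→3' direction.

5'-AGUCGGAGUGUGGAAGGCCG-3'

RNA polymerase reads the template 3'→5' and synthesizes mRNA 5'→3' by base-pairing (A→U, T→A, G↔C). The complement of the template is GCCGGAAGGTGTGAGGCTGA; antiparallel, so 5'→3' the coding strand is AGTCGGAGTGTGGAAGGCCG. Replace T with U for the mRNA.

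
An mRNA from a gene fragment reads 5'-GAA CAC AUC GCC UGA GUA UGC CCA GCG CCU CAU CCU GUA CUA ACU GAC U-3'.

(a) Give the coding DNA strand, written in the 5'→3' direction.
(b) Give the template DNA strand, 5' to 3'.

(a) 5'-GAACACATCGCCTGAGTATGCCCAGCGCCTCATCCTGTACTAACTGACT-3'
(b) 5'-AGTCAGTTAGTACAGGATGAGGCGCTGGGCATACTCAGGCGATGTGTTC-3'

(a) The coding strand matches the mRNA with U→T.
(b) The template strand is the reverse complement of the coding strand.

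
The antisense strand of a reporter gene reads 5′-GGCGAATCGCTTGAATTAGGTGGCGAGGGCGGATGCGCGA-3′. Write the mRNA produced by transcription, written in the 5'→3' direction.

The mRNA has the sequence of the coding strand (reverse complement of the template) with T→U. Reverse complement of GGCGAATCGCTTGAATTAGGTGGCGAGGGCGGATGCGCGA is TCGCGCATCCGCCCTCGCCACCTAATTCAAGCGATTCGCC; then T→U.

5'-UCGCGCAUCCGCCCUCGCCACCUAAUUCAAGCGAUUCGCC-3'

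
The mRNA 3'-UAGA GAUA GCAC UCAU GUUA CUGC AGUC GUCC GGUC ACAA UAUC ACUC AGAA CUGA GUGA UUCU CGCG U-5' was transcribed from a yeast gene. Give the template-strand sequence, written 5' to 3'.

Written 5'→3' the mRNA is UGCGCUCUUAGUGAGUCAAGACUCACUAUAACACUGGCCUGCUGACGUCAUUGUACUCACGAUAGAGAU, so the coding DNA strand is TGCGCTCTTAGTGAGTCAAGACTCACTATAACACTGGCCTGCTGACGTCATTGTACTCACGATAGAGAT. The template is its reverse complement.

5′-ATCTCTATCGTGAGTACAATGACGTCAGCAGGCCAGTGTTATAGTGAGTCTTGACTCACTAAGAGCGCA-3′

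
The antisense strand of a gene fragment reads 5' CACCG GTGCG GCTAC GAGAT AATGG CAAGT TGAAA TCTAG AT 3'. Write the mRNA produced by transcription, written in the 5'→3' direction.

RNA polymerase reads the template 3'→5' and synthesizes mRNA 5'→3' by base-pairing (A→U, T→A, G↔C). The complement of the template is GTGGCCACGCCGATGCTCTATTACCGTTCAACTTTAGATCTA; antiparallel, so 5'→3' the coding strand is ATCTAGATTTCAACTTGCCATTATCTCGTAGCCGCACCGGTG. Replace T with U for the mRNA.

5'-AUCUAGAUUUCAACUUGCCAUUAUCUCGUAGCCGCACCGGUG-3'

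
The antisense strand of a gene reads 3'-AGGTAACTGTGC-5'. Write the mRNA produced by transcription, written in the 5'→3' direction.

Reading the template 3'→5' as shown, RNA polymerase pairs each base (A→U, T→A, G↔C) to build mRNA 5'→3' directly.

5'-UCCAUUGACACG-3'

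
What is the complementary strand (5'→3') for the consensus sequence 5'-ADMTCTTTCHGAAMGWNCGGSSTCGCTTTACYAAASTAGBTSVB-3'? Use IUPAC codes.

5′-VBSAVCTASTTTRGTAAAGCGASSCCGNWCKTTCDGAAAGAKHT-3′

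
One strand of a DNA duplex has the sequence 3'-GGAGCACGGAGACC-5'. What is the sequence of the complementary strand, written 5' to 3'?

The strand is given 3'→5', so its complement runs 5'→3' in the same left-to-right order: pair each base A↔T, G↔C.

5'-CCTCGTGCCTCTGG-3'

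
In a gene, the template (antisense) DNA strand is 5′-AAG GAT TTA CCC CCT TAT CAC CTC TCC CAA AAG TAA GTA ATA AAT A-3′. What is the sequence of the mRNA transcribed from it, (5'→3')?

5′-UAUUUAUUACUUACUUUUGGGAGAGGUGAUAAGGGGGUAAAUCCUU-3′

RNA polymerase reads the template 3'→5' and synthesizes mRNA 5'→3' by base-pairing (A→U, T→A, G↔C). The complement of the template is TTCCTAAATGGGGGAATAGTGGAGAGGGTTTTCATTCATTATTTAT; antiparallel, so 5'→3' the coding strand is TATTTATTACTTACTTTTGGGAGAGGTGATAAGGGGGTAAATCCTT. Replace T with U for the mRNA.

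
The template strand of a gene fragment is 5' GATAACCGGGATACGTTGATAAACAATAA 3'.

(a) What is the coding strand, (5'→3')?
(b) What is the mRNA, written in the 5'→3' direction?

(a) The coding strand is the reverse complement of the template: complement CTATTGGCCCTATGCAACTATTTGTTATT, then reverse.
(b) mRNA has the coding-strand sequence with T→U.

(a) 5'-TTATTGTTTATCAACGTATCCCGGTTATC-3'
(b) 5'-UUAUUGUUUAUCAACGUAUCCCGGUUAUC-3'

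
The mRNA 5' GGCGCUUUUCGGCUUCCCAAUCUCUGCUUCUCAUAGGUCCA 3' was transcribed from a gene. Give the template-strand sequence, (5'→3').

5'-TGGACCTATGAGAAGCAGAGATTGGGAAGCCGAAAAGCGCC-3'

Replace U with T to get the coding DNA strand: GGCGCTTTTCGGCTTCCCAATCTCTGCTTCTCATAGGTCCA. The template strand is its reverse complement (complement CCGCGAAAAGCCGAAGGGTTAGAGACGAAGAGTATCCAGGT, then reverse).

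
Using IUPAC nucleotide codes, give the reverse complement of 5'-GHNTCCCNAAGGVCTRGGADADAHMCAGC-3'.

5'-GCTGKDTHTHTCCYAGBCCTTNGGGANDC-3'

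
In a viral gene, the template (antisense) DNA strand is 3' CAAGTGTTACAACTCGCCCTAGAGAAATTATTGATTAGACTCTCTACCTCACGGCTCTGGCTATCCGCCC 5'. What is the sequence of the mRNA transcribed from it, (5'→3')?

Reading the template 3'→5' as shown, RNA polymerase pairs each base (A→U, T→A, G↔C) to build mRNA 5'→3' directly.

5′-GUUCACAAUGUUGAGCGGGAUCUCUUUAAUAACUAAUCUGAGAGAUGGAGUGCCGAGACCGAUAGGCGGG-3′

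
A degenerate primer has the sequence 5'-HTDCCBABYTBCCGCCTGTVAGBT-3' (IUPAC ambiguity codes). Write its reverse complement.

5'-AVCTBACAGGCGGVARVTVGGHAD-3'

Standard pairs A↔T, G↔C; ambiguity codes pair Y↔R, B↔V, D↔H. Complement (DAHGGVTVRAVGGCGGACABTCVA), then reverse for 5'→3'.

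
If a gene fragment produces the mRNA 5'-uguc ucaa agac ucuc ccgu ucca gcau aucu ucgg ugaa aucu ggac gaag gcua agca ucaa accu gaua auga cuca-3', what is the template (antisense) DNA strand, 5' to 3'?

5'-TGAGTCATTATCAGGTTTGATGCTTAGCCTTCGTCCAGATTTCACCGAAGATATGCTGGAACGGGAGAGTCTTTGAGACA-3'

Replace U with T to get the coding DNA strand: TGTCTCAAAGACTCTCCCGTTCCAGCATATCTTCGGTGAAATCTGGACGAAGGCTAAGCATCAAACCTGATAATGACTCA. The template strand is its reverse complement (complement ACAGAGTTTCTGAGAGGGCAAGGTCGTATAGAAGCCACTTTAGACCTGCTTCCGATTCGTAGTTTGGACTATTACTGAGT, then reverse).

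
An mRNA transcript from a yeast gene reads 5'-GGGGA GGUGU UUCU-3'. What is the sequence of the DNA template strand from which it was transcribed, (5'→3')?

Replace U with T to get the coding DNA strand: GGGGAGGTGTTTCT. The template strand is its reverse complement (complement CCCCTCCACAAAGA, then reverse).

5'-AGAAACACCTCCCC-3'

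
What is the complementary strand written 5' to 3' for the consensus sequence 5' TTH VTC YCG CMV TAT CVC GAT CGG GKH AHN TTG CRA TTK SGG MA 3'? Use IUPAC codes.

5'-TKCCSMAATYGCAANDTDMCCCGATCGBGATABKGCGRGABDAA-3'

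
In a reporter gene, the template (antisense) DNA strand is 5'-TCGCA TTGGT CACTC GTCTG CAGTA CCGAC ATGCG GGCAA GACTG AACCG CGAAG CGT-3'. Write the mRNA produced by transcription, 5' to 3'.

5′-ACGCUUCGCGGUUCAGUCUUGCCCGCAUGUCGGUACUGCAGACGAGUGACCAAUGCGA-3′

RNA polymerase reads the template 3'→5' and synthesizes mRNA 5'→3' by base-pairing (A→U, T→A, G↔C). The complement of the template is AGCGTAACCAGTGAGCAGACGTCATGGCTGTACGCCCGTTCTGACTTGGCGCTTCGCA; antiparallel, so 5'→3' the coding strand is ACGCTTCGCGGTTCAGTCTTGCCCGCATGTCGGTACTGCAGACGAGTGACCAATGCGA. Replace T with U for the mRNA.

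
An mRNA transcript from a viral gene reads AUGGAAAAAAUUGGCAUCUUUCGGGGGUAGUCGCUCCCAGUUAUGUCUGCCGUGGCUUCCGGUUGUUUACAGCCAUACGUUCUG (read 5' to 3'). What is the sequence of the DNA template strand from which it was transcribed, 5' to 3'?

5'-CAGAACGTATGGCTGTAAACAACCGGAAGCCACGGCAGACATAACTGGGAGCGACTACCCCCGAAAGATGCCAATTTTTTCCAT-3'

Replace U with T to get the coding DNA strand: ATGGAAAAAATTGGCATCTTTCGGGGGTAGTCGCTCCCAGTTATGTCTGCCGTGGCTTCCGGTTGTTTACAGCCATACGTTCTG. The template strand is its reverse complement (complement TACCTTTTTTAACCGTAGAAAGCCCCCATCAGCGAGGGTCAATACAGACGGCACCGAAGGCCAACAAATGTCGGTATGCAAGAC, then reverse).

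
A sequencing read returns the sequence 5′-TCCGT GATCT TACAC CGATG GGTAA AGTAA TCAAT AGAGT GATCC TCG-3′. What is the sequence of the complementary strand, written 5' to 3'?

Pairing A↔T and G↔C gives AGGCACTAGAATGTGGCTACCCATTTCATTAGTTATCTCACTAGGAGC, running 3'→5'. Reverse for the 5'→3' convention.

5'-CGAGGATCACTCTATTGATTACTTTACCCATCGGTGTAAGATCACGGA-3'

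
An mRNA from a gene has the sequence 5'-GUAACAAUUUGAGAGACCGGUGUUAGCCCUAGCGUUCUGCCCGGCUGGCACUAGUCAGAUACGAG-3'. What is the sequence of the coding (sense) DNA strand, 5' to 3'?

5′-GTAACAATTTGAGAGACCGGTGTTAGCCCTAGCGTTCTGCCCGGCTGGCACTAGTCAGATACGAG-3′

The coding DNA strand has the same 5'→3' sequence as the mRNA with U replaced by T.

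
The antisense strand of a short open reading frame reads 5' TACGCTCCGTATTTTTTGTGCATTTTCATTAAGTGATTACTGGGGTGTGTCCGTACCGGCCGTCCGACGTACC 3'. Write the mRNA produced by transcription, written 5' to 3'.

RNA polymerase reads the template 3'→5' and synthesizes mRNA 5'→3' by base-pairing (A→U, T→A, G↔C). The complement of the template is ATGCGAGGCATAAAAAACACGTAAAAGTAATTCACTAATGACCCCACACAGGCATGGCCGGCAGGCTGCATGG; antiparallel, so 5'→3' the coding strand is GGTACGTCGGACGGCCGGTACGGACACACCCCAGTAATCACTTAATGAAAATGCACAAAAAATACGGAGCGTA. Replace T with U for the mRNA.

5'-GGUACGUCGGACGGCCGGUACGGACACACCCCAGUAAUCACUUAAUGAAAAUGCACAAAAAAUACGGAGCGUA-3'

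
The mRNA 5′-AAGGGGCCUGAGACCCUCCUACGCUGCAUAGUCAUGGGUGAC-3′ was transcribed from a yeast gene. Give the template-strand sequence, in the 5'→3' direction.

5'-GTCACCCATGACTATGCAGCGTAGGAGGGTCTCAGGCCCCTT-3'

Replace U with T to get the coding DNA strand: AAGGGGCCTGAGACCCTCCTACGCTGCATAGTCATGGGTGAC. The template strand is its reverse complement (complement TTCCCCGGACTCTGGGAGGATGCGACGTATCAGTACCCACTG, then reverse).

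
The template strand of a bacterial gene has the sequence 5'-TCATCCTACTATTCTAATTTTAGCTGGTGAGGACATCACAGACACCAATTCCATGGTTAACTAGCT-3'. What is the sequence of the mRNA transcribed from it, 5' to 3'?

5'-AGCUAGUUAACCAUGGAAUUGGUGUCUGUGAUGUCCUCACCAGCUAAAAUUAGAAUAGUAGGAUGA-3'

RNA polymerase reads the template 3'→5' and synthesizes mRNA 5'→3' by base-pairing (A→U, T→A, G↔C). The complement of the template is AGTAGGATGATAAGATTAAAATCGACCACTCCTGTAGTGTCTGTGGTTAAGGTACCAATTGATCGA; antiparallel, so 5'→3' the coding strand is AGCTAGTTAACCATGGAATTGGTGTCTGTGATGTCCTCACCAGCTAAAATTAGAATAGTAGGATGA. Replace T with U for the mRNA.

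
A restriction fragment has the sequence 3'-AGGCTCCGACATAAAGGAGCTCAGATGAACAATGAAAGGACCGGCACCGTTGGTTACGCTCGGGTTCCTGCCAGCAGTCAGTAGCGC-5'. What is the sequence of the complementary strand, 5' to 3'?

The strand is given 3'→5', so its complement runs 5'→3' in the same left-to-right order: pair each base A↔T, G↔C.

5'-TCCGAGGCTGTATTTCCTCGAGTCTACTTGTTACTTTCCTGGCCGTGGCAACCAATGCGAGCCCAAGGACGGTCGTCAGTCATCGCG-3'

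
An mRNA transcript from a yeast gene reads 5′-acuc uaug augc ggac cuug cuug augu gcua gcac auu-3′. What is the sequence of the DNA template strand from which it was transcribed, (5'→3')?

Replace U with T to get the coding DNA strand: ACTCTATGATGCGGACCTTGCTTGATGTGCTAGCACATT. The template strand is its reverse complement (complement TGAGATACTACGCCTGGAACGAACTACACGATCGTGTAA, then reverse).

5'-AATGTGCTAGCACATCAAGCAAGGTCCGCATCATAGAGT-3'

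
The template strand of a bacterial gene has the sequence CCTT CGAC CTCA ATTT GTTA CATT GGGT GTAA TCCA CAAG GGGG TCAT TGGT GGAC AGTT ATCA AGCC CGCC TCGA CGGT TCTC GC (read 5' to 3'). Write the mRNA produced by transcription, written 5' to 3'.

5'-GCGAGAACCGUCGAGGCGGGCUUGAUAACUGUCCACCAAUGACCCCCUUGUGGAUUACACCCAAUGUAACAAAUUGAGGUCGAAGG-3'

The mRNA has the sequence of the coding strand (reverse complement of the template) with T→U. Reverse complement of CCTTCGACCTCAATTTGTTACATTGGGTGTAATCCACAAGGGGGTCATTGGTGGACAGTTATCAAGCCCGCCTCGACGGTTCTCGC is GCGAGAACCGTCGAGGCGGGCTTGATAACTGTCCACCAATGACCCCCTTGTGGATTACACCCAATGTAACAAATTGAGGTCGAAGG; then T→U.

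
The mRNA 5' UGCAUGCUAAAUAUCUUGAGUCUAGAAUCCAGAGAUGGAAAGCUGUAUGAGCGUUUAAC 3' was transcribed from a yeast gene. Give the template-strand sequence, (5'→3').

5′-GTTAAACGCTCATACAGCTTTCCATCTCTGGATTCTAGACTCAAGATATTTAGCATGCA-3′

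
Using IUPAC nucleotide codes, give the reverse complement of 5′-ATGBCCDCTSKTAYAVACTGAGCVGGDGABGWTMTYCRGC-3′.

Standard pairs A↔T, G↔C; ambiguity codes pair R↔Y, M↔K, W↔W, S↔S, B↔V, D↔H. Complement (TACVGGHGASMATRTBTGACTCGBCCHCTVCWAKARGYCG), then reverse for 5'→3'.

5'-GCYGRAKAWCVTCHCCBGCTCAGTBTRTAMSAGHGGVCAT-3'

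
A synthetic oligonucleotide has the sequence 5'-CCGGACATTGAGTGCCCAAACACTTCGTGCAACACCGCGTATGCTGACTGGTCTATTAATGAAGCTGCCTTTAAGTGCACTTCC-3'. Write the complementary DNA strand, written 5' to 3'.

5'-GGAAGTGCACTTAAAGGCAGCTTCATTAATAGACCAGTCAGCATACGCGGTGTTGCACGAAGTGTTTGGGCACTCAATGTCCGG-3'

The complement of CCGGACATTGAGTGCCCAAACACTTCGTGCAACACCGCGTATGCTGACTGGTCTATTAATGAAGCTGCCTTTAAGTGCACTTCC is GGCCTGTAACTCACGGGTTTGTGAAGCACGTTGTGGCGCATACGACTGACCAGATAATTACTTCGACGGAAATTCACGTGAAGG (A↔T, G↔C). DNA strands are antiparallel, so the complementary strand runs 3'→5'; reversing gives the 5'→3' form.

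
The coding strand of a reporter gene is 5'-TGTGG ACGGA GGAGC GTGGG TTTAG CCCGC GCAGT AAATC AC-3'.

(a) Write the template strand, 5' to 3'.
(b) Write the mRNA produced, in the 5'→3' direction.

(a) The template strand is the reverse complement of the coding strand: complement ACACCTGCCTCCTCGCACCCAAATCGGGCGCGTCATTTAGTG, then reverse.
(b) mRNA matches the coding strand with T→U.

(a) 5′-GTGATTTACTGCGCGGGCTAAACCCACGCTCCTCCGTCCACA-3′
(b) 5'-UGUGGACGGAGGAGCGUGGGUUUAGCCCGCGCAGUAAAUCAC-3'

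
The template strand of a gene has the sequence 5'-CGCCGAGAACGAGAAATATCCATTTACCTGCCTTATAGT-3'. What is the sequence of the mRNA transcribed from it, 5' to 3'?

RNA polymerase reads the template 3'→5' and synthesizes mRNA 5'→3' by base-pairing (A→U, T→A, G↔C). The complement of the template is GCGGCTCTTGCTCTTTATAGGTAAATGGACGGAATATCA; antiparallel, so 5'→3' the coding strand is ACTATAAGGCAGGTAAATGGATATTTCTCGTTCTCGGCG. Replace T with U for the mRNA.

5'-ACUAUAAGGCAGGUAAAUGGAUAUUUCUCGUUCUCGGCG-3'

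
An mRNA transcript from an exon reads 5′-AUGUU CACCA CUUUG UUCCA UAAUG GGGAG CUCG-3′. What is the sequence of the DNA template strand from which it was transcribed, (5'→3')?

5'-CGAGCTCCCCATTATGGAACAAAGTGGTGAACAT-3'

Replace U with T to get the coding DNA strand: ATGTTCACCACTTTGTTCCATAATGGGGAGCTCG. The template strand is its reverse complement (complement TACAAGTGGTGAAACAAGGTATTACCCCTCGAGC, then reverse).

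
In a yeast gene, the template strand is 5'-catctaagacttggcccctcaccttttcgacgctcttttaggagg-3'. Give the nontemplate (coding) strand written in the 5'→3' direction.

The coding strand is complementary and antiparallel to the template: take the complement (A↔T, G↔C) and reverse.

5'-CCTCCTAAAAGAGCGTCGAAAAGGTGAGGGGCCAAGTCTTAGATG-3'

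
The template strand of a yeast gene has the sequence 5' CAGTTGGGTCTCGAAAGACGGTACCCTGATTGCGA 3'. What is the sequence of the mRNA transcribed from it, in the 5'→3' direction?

5'-UCGCAAUCAGGGUACCGUCUUUCGAGACCCAACUG-3'

RNA polymerase reads the template 3'→5' and synthesizes mRNA 5'→3' by base-pairing (A→U, T→A, G↔C). The complement of the template is GTCAACCCAGAGCTTTCTGCCATGGGACTAACGCT; antiparallel, so 5'→3' the coding strand is TCGCAATCAGGGTACCGTCTTTCGAGACCCAACTG. Replace T with U for the mRNA.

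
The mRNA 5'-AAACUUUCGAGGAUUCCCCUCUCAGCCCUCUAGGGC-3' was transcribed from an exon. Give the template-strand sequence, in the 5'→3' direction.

Replace U with T to get the coding DNA strand: AAACTTTCGAGGATTCCCCTCTCAGCCCTCTAGGGC. The template strand is its reverse complement (complement TTTGAAAGCTCCTAAGGGGAGAGTCGGGAGATCCCG, then reverse).

5'-GCCCTAGAGGGCTGAGAGGGGAATCCTCGAAAGTTT-3'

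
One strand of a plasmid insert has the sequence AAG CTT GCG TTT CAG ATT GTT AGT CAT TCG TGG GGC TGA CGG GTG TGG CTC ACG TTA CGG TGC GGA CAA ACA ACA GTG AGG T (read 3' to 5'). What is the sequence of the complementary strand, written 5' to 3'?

The strand is given 3'→5', so its complement runs 5'→3' in the same left-to-right order: pair each base A↔T, G↔C.

5'-TTCGAACGCAAAGTCTAACAATCAGTAAGCACCCCGACTGCCCACACCGAGTGCAATGCCACGCCTGTTTGTTGTCACTCCA-3'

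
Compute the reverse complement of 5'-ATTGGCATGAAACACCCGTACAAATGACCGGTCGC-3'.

Complement each base (A↔T, G↔C): TAACCGTACTTTGTGGGCATGTTTACTGGCCAGCG. Then reverse.

5'-GCGACCGGTCATTTGTACGGGTGTTTCATGCCAAT-3'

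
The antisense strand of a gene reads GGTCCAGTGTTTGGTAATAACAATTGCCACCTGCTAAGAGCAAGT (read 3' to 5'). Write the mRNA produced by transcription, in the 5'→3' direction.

Reading the template 3'→5' as shown, RNA polymerase pairs each base (A→U, T→A, G↔C) to build mRNA 5'→3' directly.

5'-CCAGGUCACAAACCAUUAUUGUUAACGGUGGACGAUUCUCGUUCA-3'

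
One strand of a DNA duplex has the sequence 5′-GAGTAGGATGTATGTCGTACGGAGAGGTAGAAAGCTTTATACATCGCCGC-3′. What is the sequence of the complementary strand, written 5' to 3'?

5′-GCGGCGATGTATAAAGCTTTCTACCTCTCCGTACGACATACATCCTACTC-3′

Pairing A↔T and G↔C gives CTCATCCTACATACAGCATGCCTCTCCATCTTTCGAAATATGTAGCGGCG, running 3'→5'. Reverse for the 5'→3' convention.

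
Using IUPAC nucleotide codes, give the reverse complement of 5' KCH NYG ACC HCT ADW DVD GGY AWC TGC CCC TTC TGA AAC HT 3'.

Standard pairs A↔T, G↔C; ambiguity codes pair Y↔R, K↔M, W↔W, D↔H, V↔B, N↔N. Complement (MGDNRCTGGDGATHWHBHCCRTWGACGGGGAAGACTTTGDA), then reverse for 5'→3'.

5'-ADGTTTCAGAAGGGGCAGWTRCCHBHWHTAGDGGTCRNDGM-3'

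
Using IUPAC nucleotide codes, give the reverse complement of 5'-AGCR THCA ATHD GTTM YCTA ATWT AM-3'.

Standard pairs A↔T, G↔C; ambiguity codes pair R↔Y, M↔K, W↔W, D↔H. Complement (TCGYADGTTADHCAAKRGATTAWATK), then reverse for 5'→3'.

5′-KTAWATTAGRKAACHDATTGDAYGCT-3′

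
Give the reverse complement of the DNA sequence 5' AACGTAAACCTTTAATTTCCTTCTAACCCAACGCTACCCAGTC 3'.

Complement each base (A↔T, G↔C): TTGCATTTGGAAATTAAAGGAAGATTGGGTTGCGATGGGTCAG. Then reverse.

5'-GACTGGGTAGCGTTGGGTTAGAAGGAAATTAAAGGTTTACGTT-3'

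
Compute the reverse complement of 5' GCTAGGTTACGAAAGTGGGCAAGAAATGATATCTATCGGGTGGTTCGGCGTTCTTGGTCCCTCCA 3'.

5'-TGGAGGGACCAAGAACGCCGAACCACCCGATAGATATCATTTCTTGCCCACTTTCGTAACCTAGC-3'

Reading the sequence 3'→5' and pairing each base (A↔T, G↔C) gives the reverse complement directly.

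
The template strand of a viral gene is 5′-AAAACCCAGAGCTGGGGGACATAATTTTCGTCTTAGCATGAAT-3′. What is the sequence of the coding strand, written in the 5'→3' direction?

5'-ATTCATGCTAAGACGAAAATTATGTCCCCCAGCTCTGGGTTTT-3'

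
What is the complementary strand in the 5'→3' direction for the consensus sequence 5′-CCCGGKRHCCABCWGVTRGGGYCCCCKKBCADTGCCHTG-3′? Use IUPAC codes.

5′-CADGGCAHTGVMMGGGGRCCCYABCWGVTGGDYMCCGGG-3′

Standard pairs A↔T, G↔C; ambiguity codes pair R↔Y, K↔M, W↔W, B↔V, D↔H. Complement (GGGCCMYDGGTVGWCBAYCCCRGGGGMMVGTHACGGDAC), then reverse for 5'→3'.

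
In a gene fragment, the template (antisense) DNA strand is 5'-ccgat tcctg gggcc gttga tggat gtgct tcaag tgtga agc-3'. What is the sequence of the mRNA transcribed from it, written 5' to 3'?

5'-GCUUCACACUUGAAGCACAUCCAUCAACGGCCCCAGGAAUCGG-3'

The mRNA has the sequence of the coding strand (reverse complement of the template) with T→U. Reverse complement of CCGATTCCTGGGGCCGTTGATGGATGTGCTTCAAGTGTGAAGC is GCTTCACACTTGAAGCACATCCATCAACGGCCCCAGGAATCGG; then T→U.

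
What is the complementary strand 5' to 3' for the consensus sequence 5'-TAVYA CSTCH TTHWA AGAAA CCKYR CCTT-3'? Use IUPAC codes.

Standard pairs A↔T, G↔C; ambiguity codes pair R↔Y, K↔M, W↔W, S↔S, H↔D, V↔B. Complement (ATBRTGSAGDAADWTTCTTTGGMRYGGAA), then reverse for 5'→3'.

5'-AAGGYRMGGTTTCTTWDAADGASGTRBTA-3'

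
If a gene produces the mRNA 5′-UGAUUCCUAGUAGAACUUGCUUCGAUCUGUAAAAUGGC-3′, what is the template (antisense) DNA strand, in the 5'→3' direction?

Replace U with T to get the coding DNA strand: TGATTCCTAGTAGAACTTGCTTCGATCTGTAAAATGGC. The template strand is its reverse complement (complement ACTAAGGATCATCTTGAACGAAGCTAGACATTTTACCG, then reverse).

5'-GCCATTTTACAGATCGAAGCAAGTTCTACTAGGAATCA-3'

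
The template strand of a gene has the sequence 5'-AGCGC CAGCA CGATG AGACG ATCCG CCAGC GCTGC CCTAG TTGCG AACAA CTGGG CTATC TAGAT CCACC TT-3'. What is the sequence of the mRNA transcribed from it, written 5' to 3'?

The mRNA has the sequence of the coding strand (reverse complement of the template) with T→U. Reverse complement of AGCGCCAGCACGATGAGACGATCCGCCAGCGCTGCCCTAGTTGCGAACAACTGGGCTATCTAGATCCACCTT is AAGGTGGATCTAGATAGCCCAGTTGTTCGCAACTAGGGCAGCGCTGGCGGATCGTCTCATCGTGCTGGCGCT; then T→U.

5'-AAGGUGGAUCUAGAUAGCCCAGUUGUUCGCAACUAGGGCAGCGCUGGCGGAUCGUCUCAUCGUGCUGGCGCU-3'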